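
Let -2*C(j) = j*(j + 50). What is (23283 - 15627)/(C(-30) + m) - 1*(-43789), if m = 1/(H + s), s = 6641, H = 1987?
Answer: 113409547357/2588401 ≈ 43815.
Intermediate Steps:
C(j) = -j*(50 + j)/2 (C(j) = -j*(j + 50)/2 = -j*(50 + j)/2)
m = 1/8628 (m = 1/(1987 + 6641) = 1/8628 ≈ 0.00011590)
(23283 - 15627)/(C(-30) + m) - 1*(-43789) = (23283 - 15627)/(-½*(-30)*(50 - 30) + 1/8628) - 1*(-43789) = 7656/(-½*(-30)*20 + 1/8628) + 43789 = 7656/(300 + 1/8628) + 43789 = 7656/(2588401/8628) + 43789 = 7656*(8628/2588401) + 43789 = 66055968/2588401 + 43789 = 113409547357/2588401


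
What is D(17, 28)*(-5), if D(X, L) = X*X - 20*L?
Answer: 1355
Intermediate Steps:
D(X, L) = X² - 20*L
D(17, 28)*(-5) = (17² - 20*28)*(-5) = (289 - 560)*(-5) = -271*(-5) = 1355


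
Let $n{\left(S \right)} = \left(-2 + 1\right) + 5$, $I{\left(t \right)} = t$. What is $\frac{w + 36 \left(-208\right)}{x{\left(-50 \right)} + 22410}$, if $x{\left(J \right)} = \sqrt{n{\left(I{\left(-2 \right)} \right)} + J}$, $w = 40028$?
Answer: $\frac{364610700}{251104073} - \frac{16270 i \sqrt{46}}{251104073} \approx 1.452 - 0.00043945 i$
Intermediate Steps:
$n{\left(S \right)} = 4$ ($n{\left(S \right)} = -1 + 5 = 4$)
$x{\left(J \right)} = \sqrt{4 + J}$
$\frac{w + 36 \left(-208\right)}{x{\left(-50 \right)} + 22410} = \frac{40028 + 36 \left(-208\right)}{\sqrt{4 - 50} + 22410} = \frac{40028 - 7488}{\sqrt{-46} + 22410} = \frac{32540}{i \sqrt{46} + 22410} = \frac{32540}{22410 + i \sqrt{46}}$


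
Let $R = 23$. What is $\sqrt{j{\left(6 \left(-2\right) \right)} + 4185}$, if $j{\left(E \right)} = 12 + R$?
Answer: $2 \sqrt{1055} \approx 64.962$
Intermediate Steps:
$j{\left(E \right)} = 35$ ($j{\left(E \right)} = 12 + 23 = 35$)
$\sqrt{j{\left(6 \left(-2\right) \right)} + 4185} = \sqrt{35 + 4185} = \sqrt{4220} = 2 \sqrt{1055}$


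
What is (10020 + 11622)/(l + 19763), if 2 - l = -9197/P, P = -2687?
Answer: 9692009/8849893 ≈ 1.0952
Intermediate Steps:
l = -3823/2687 (l = 2 - (-9197)/(-2687) = 2 - (-9197)*(-1)/2687 = 2 - 1*9197/2687 = 2 - 9197/2687 = -3823/2687 ≈ -1.4228)
(10020 + 11622)/(l + 19763) = (10020 + 11622)/(-3823/2687 + 19763) = 21642/(53099358/2687) = 21642*(2687/53099358) = 9692009/8849893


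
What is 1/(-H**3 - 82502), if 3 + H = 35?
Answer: -1/115270 ≈ -8.6753e-6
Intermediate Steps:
H = 32 (H = -3 + 35 = 32)
1/(-H**3 - 82502) = 1/(-1*32**3 - 82502) = 1/(-1*32768 - 82502) = 1/(-32768 - 82502) = 1/(-115270) = -1/115270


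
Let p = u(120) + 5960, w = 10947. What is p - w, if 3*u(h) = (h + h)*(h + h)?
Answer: 14213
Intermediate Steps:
u(h) = 4*h²/3 (u(h) = ((h + h)*(h + h))/3 = ((2*h)*(2*h))/3 = (4*h²)/3 = 4*h²/3)
p = 25160 (p = (4/3)*120² + 5960 = (4/3)*14400 + 5960 = 19200 + 5960 = 25160)
p - w = 25160 - 1*10947 = 25160 - 10947 = 14213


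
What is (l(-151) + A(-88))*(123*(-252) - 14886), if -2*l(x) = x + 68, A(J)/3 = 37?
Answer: -6997005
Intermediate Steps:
A(J) = 111 (A(J) = 3*37 = 111)
l(x) = -34 - x/2 (l(x) = -(x + 68)/2 = -(68 + x)/2 = -34 - x/2)
(l(-151) + A(-88))*(123*(-252) - 14886) = ((-34 - ½*(-151)) + 111)*(123*(-252) - 14886) = ((-34 + 151/2) + 111)*(-30996 - 14886) = (83/2 + 111)*(-45882) = (305/2)*(-45882) = -6997005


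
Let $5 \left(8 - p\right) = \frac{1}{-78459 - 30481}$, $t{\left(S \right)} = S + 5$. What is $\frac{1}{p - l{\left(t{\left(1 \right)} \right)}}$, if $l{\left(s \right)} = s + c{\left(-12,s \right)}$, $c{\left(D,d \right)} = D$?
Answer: $\frac{544700}{7625801} \approx 0.071429$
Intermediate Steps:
$t{\left(S \right)} = 5 + S$
$l{\left(s \right)} = -12 + s$ ($l{\left(s \right)} = s - 12 = -12 + s$)
$p = \frac{4357601}{544700}$ ($p = 8 - \frac{1}{5 \left(-78459 - 30481\right)} = 8 - \frac{1}{5 \left(-108940\right)} = 8 - - \frac{1}{544700} = 8 + \frac{1}{544700} = \frac{4357601}{544700} \approx 8.0$)
$\frac{1}{p - l{\left(t{\left(1 \right)} \right)}} = \frac{1}{\frac{4357601}{544700} - \left(-12 + \left(5 + 1\right)\right)} = \frac{1}{\frac{4357601}{544700} - \left(-12 + 6\right)} = \frac{1}{\frac{4357601}{544700} - -6} = \frac{1}{\frac{4357601}{544700} + 6} = \frac{1}{\frac{7625801}{544700}} = \frac{544700}{7625801}$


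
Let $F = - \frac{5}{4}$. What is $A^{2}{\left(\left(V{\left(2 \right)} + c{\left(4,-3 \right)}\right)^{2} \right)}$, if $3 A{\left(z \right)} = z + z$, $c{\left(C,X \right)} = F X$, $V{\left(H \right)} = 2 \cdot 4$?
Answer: $\frac{4879681}{576} \approx 8471.7$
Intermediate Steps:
$F = - \frac{5}{4}$ ($F = \left(-5\right) \frac{1}{4} = - \frac{5}{4} \approx -1.25$)
$V{\left(H \right)} = 8$
$c{\left(C,X \right)} = - \frac{5 X}{4}$
$A{\left(z \right)} = \frac{2 z}{3}$ ($A{\left(z \right)} = \frac{z + z}{3} = \frac{2 z}{3}$)
$A^{2}{\left(\left(V{\left(2 \right)} + c{\left(4,-3 \right)}\right)^{2} \right)} = \left(\frac{2 \left(8 - - \frac{15}{4}\right)^{2}}{3}\right)^{2} = \left(\frac{2 \left(8 + \frac{15}{4}\right)^{2}}{3}\right)^{2} = \left(\frac{2 \left(\frac{47}{4}\right)^{2}}{3}\right)^{2} = \left(\frac{2}{3} \cdot \frac{2209}{16}\right)^{2} = \left(\frac{2209}{24}\right)^{2} = \frac{4879681}{576}$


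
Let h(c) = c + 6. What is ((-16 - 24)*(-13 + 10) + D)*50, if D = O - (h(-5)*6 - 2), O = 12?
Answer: 6400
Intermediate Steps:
h(c) = 6 + c
D = 8 (D = 12 - ((6 - 5)*6 - 2) = 12 - (1*6 - 2) = 12 - (6 - 2) = 12 - 1*4 = 12 - 4 = 8)
((-16 - 24)*(-13 + 10) + D)*50 = ((-16 - 24)*(-13 + 10) + 8)*50 = (-40*(-3) + 8)*50 = (120 + 8)*50 = 128*50 = 6400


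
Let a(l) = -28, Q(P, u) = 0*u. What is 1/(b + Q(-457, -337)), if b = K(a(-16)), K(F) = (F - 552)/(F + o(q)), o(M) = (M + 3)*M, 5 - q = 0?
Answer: -3/145 ≈ -0.020690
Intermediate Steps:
q = 5 (q = 5 - 1*0 = 5 + 0 = 5)
Q(P, u) = 0
o(M) = M*(3 + M) (o(M) = (3 + M)*M = M*(3 + M))
K(F) = (-552 + F)/(40 + F) (K(F) = (F - 552)/(F + 5*(3 + 5)) = (-552 + F)/(F + 5*8) = (-552 + F)/(F + 40) = (-552 + F)/(40 + F))
b = -145/3 (b = (-552 - 28)/(40 - 28) = -580/12 = (1/12)*(-580) = -145/3 ≈ -48.333)
1/(b + Q(-457, -337)) = 1/(-145/3 + 0) = 1/(-145/3) = -3/145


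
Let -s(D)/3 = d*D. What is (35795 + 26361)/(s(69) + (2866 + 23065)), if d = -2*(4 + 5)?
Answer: 62156/29657 ≈ 2.0958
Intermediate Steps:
d = -18 (d = -2*9 = -18)
s(D) = 54*D (s(D) = -(-54)*D = 54*D)
(35795 + 26361)/(s(69) + (2866 + 23065)) = (35795 + 26361)/(54*69 + (2866 + 23065)) = 62156/(3726 + 25931) = 62156/29657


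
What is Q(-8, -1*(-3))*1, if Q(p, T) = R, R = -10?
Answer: -10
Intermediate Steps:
Q(p, T) = -10
Q(-8, -1*(-3))*1 = -10*1 = -10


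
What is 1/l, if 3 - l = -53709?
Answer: 1/53712 ≈ 1.8618e-5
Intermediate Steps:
l = 53712 (l = 3 - 1*(-53709) = 3 + 53709 = 53712)
1/l = 1/53712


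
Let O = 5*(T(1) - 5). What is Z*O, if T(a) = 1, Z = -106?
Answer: 2120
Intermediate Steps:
O = -20 (O = 5*(1 - 5) = 5*(-4) = -20)
Z*O = -106*(-20) = 2120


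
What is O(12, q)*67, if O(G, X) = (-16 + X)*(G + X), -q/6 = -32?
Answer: 2405568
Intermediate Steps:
q = 192 (q = -6*(-32) = 192)
O(12, q)*67 = (192² - 16*12 - 16*192 + 12*192)*67 = (36864 - 192 - 3072 + 2304)*67 = 35904*67 = 2405568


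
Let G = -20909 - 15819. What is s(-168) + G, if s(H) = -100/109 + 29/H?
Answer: -672583097/18312 ≈ -36729.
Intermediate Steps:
G = -36728
s(H) = -100/109 + 29/H (s(H) = -100*1/109 + 29/H = -100/109 + 29/H)
s(-168) + G = (-100/109 + 29/(-168)) - 36728 = (-100/109 + 29*(-1/168)) - 36728 = (-100/109 - 29/168) - 36728 = -19961/18312 - 36728 = -672583097/18312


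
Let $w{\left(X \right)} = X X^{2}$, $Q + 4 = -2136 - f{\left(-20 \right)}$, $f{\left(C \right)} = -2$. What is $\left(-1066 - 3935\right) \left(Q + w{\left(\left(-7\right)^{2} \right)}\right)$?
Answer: $-577670511$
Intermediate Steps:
$Q = -2138$ ($Q = -4 - 2134 = -2138$)
$w{\left(X \right)} = X^{3}$
$\left(-1066 - 3935\right) \left(Q + w{\left(\left(-7\right)^{2} \right)}\right) = \left(-1066 - 3935\right) \left(-2138 + \left(\left(-7\right)^{2}\right)^{3}\right) = - 5001 \left(-2138 + 49^{3}\right) = - 5001 \left(-2138 + 117649\right) = \left(-5001\right) 115511 = -577670511$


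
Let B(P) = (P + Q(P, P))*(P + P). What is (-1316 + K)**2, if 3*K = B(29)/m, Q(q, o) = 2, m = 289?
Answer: 1297717402276/751689 ≈ 1.7264e+6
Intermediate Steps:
B(P) = 2*P*(2 + P) (B(P) = (P + 2)*(P + P) = (2 + P)*(2*P) = 2*P*(2 + P))
K = 1798/867 (K = ((2*29*(2 + 29))/289)/3 = ((2*29*31)*(1/289))/3 = (1798*(1/289))/3 = (1/3)*(1798/289) = 1798/867 ≈ 2.0738)
(-1316 + K)**2 = (-1316 + 1798/867)**2 = (-1139174/867)**2 = 1297717402276/751689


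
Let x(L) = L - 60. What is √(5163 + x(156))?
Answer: √5259 ≈ 72.519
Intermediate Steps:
x(L) = -60 + L
√(5163 + x(156)) = √(5163 + (-60 + 156)) = √(5163 + 96) = √5259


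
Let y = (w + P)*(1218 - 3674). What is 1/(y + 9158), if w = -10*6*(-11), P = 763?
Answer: -1/3485730 ≈ -2.8688e-7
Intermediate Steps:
w = 660 (w = -60*(-11) = 660)
y = -3494888 (y = (660 + 763)*(1218 - 3674) = 1423*(-2456) = -3494888)
1/(y + 9158) = 1/(-3494888 + 9158) = 1/(-3485730) = -1/3485730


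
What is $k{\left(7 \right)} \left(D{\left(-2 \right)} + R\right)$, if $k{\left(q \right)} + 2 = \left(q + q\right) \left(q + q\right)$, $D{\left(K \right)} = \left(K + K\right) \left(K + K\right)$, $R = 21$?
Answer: $7178$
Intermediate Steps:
$D{\left(K \right)} = 4 K^{2}$ ($D{\left(K \right)} = 2 K 2 K = 4 K^{2}$)
$k{\left(q \right)} = -2 + 4 q^{2}$ ($k{\left(q \right)} = -2 + \left(q + q\right) \left(q + q\right) = -2 + 2 q 2 q = -2 + 4 q^{2}$)
$k{\left(7 \right)} \left(D{\left(-2 \right)} + R\right) = \left(-2 + 4 \cdot 7^{2}\right) \left(4 \left(-2\right)^{2} + 21\right) = \left(-2 + 4 \cdot 49\right) \left(4 \cdot 4 + 21\right) = \left(-2 + 196\right) \left(16 + 21\right) = 194 \cdot 37 = 7178$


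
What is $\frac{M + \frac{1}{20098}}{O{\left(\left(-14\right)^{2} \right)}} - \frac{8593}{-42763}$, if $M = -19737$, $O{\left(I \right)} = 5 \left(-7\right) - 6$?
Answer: $\frac{413903918789}{859450774} \approx 481.59$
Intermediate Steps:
$O{\left(I \right)} = -41$ ($O{\left(I \right)} = -35 - 6 = -41$)
$\frac{M + \frac{1}{20098}}{O{\left(\left(-14\right)^{2} \right)}} - \frac{8593}{-42763} = \frac{-19737 + \frac{1}{20098}}{-41} - \frac{8593}{-42763} = \left(-19737 + \frac{1}{20098}\right) \left(- \frac{1}{41}\right) - - \frac{8593}{42763} = \left(- \frac{396674225}{20098}\right) \left(- \frac{1}{41}\right) + \frac{8593}{42763} = \frac{396674225}{824018} + \frac{8593}{42763} = \frac{413903918789}{859450774}$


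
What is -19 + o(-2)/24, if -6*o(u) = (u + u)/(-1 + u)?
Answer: -2053/108 ≈ -19.009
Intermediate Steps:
o(u) = -u/(3*(-1 + u)) (o(u) = -(u + u)/(6*(-1 + u)) = -2*u/(6*(-1 + u)) = -u/(3*(-1 + u)))
-19 + o(-2)/24 = -19 - 1*(-2)/(-3 + 3*(-2))/24 = -19 - 1*(-2)/(-3 - 6)*(1/24) = -19 - 1*(-2)/(-9)*(1/24) = -19 - 1*(-2)*(-⅑)*(1/24) = -19 - 2/9*1/24 = -19 - 1/108 = -2053/108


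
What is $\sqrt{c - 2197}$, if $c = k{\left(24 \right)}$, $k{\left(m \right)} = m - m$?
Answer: $13 i \sqrt{13} \approx 46.872 i$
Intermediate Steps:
$k{\left(m \right)} = 0$
$c = 0$
$\sqrt{c - 2197} = \sqrt{0 - 2197} = \sqrt{-2197} = 13 i \sqrt{13}$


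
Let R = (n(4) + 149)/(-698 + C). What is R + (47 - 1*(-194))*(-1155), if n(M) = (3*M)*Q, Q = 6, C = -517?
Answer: -338201546/1215 ≈ -2.7836e+5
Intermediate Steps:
n(M) = 18*M (n(M) = (3*M)*6 = 18*M)
R = -221/1215 (R = (18*4 + 149)/(-698 - 517) = (72 + 149)/(-1215) = 221*(-1/1215) = -221/1215 ≈ -0.18189)
R + (47 - 1*(-194))*(-1155) = -221/1215 + (47 - 1*(-194))*(-1155) = -221/1215 + (47 + 194)*(-1155) = -221/1215 + 241*(-1155) = -221/1215 - 278355 = -338201546/1215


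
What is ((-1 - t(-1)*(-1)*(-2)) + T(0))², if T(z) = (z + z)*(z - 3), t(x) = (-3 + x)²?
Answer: 1089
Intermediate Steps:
T(z) = 2*z*(-3 + z) (T(z) = (2*z)*(-3 + z) = 2*z*(-3 + z))
((-1 - t(-1)*(-1)*(-2)) + T(0))² = ((-1 - (-3 - 1)²*(-1)*(-2)) + 2*0*(-3 + 0))² = ((-1 - (-4)²*(-1)*(-2)) + 2*0*(-3))² = ((-1 - 16*(-1)*(-2)) + 0)² = ((-1 - (-16)*(-2)) + 0)² = ((-1 - 1*32) + 0)² = ((-1 - 32) + 0)² = (-33 + 0)² = (-33)² = 1089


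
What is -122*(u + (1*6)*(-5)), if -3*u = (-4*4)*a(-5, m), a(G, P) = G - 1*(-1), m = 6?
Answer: 18788/3 ≈ 6262.7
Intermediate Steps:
a(G, P) = 1 + G (a(G, P) = G + 1 = 1 + G)
u = -64/3 (u = -(-4*4)*(1 - 5)/3 = -(-16)*(-4)/3 = -⅓*64 = -64/3 ≈ -21.333)
-122*(u + (1*6)*(-5)) = -122*(-64/3 + (1*6)*(-5)) = -122*(-64/3 + 6*(-5)) = -122*(-64/3 - 30) = -122*(-154/3) = 18788/3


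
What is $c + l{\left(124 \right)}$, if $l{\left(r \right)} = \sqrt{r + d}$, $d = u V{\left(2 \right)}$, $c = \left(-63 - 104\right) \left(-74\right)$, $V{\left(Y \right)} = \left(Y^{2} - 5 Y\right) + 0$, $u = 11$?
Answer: $12358 + \sqrt{58} \approx 12366.0$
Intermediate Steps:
$V{\left(Y \right)} = Y^{2} - 5 Y$
$c = 12358$ ($c = \left(-167\right) \left(-74\right) = 12358$)
$d = -66$ ($d = 11 \cdot 2 \left(-5 + 2\right) = 11 \cdot 2 \left(-3\right) = 11 \left(-6\right) = -66$)
$l{\left(r \right)} = \sqrt{-66 + r}$ ($l{\left(r \right)} = \sqrt{r - 66} = \sqrt{-66 + r}$)
$c + l{\left(124 \right)} = 12358 + \sqrt{-66 + 124} = 12358 + \sqrt{58}$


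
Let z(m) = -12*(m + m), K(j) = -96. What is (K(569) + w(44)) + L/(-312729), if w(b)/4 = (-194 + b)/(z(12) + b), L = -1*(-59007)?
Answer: -596010367/6358823 ≈ -93.730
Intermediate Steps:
L = 59007
z(m) = -24*m
w(b) = 4*(-194 + b)/(-288 + b) (w(b) = 4*((-194 + b)/(-24*12 + b)) = 4*((-194 + b)/(-288 + b)) = 4*(-194 + b)/(-288 + b))
(K(569) + w(44)) + L/(-312729) = (-96 + 4*(-194 + 44)/(-288 + 44)) + 59007/(-312729) = (-96 + 4*(-150)/(-244)) + 59007*(-1/312729) = (-96 + 4*(-1/244)*(-150)) - 19669/104243 = (-96 + 150/61) - 19669/104243 = -5706/61 - 19669/104243 = -596010367/6358823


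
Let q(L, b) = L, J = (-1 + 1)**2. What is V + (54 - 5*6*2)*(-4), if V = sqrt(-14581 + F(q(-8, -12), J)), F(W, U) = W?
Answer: 24 + 3*I*sqrt(1621) ≈ 24.0 + 120.78*I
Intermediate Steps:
J = 0 (J = 0**2 = 0)
V = 3*I*sqrt(1621) (V = sqrt(-14581 - 8) = sqrt(-14589) = 3*I*sqrt(1621) ≈ 120.78*I)
V + (54 - 5*6*2)*(-4) = 3*I*sqrt(1621) + (54 - 5*6*2)*(-4) = 3*I*sqrt(1621) + (54 - 30*2)*(-4) = 3*I*sqrt(1621) + (54 - 1*60)*(-4) = 3*I*sqrt(1621) + (54 - 60)*(-4) = 3*I*sqrt(1621) - 6*(-4) = 3*I*sqrt(1621) + 24 = 24 + 3*I*sqrt(1621)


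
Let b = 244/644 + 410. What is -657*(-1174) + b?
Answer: 124248269/161 ≈ 7.7173e+5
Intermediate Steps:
b = 66071/161 (b = 244*(1/644) + 410 = 61/161 + 410 = 66071/161 ≈ 410.38)
-657*(-1174) + b = -657*(-1174) + 66071/161 = 771318 + 66071/161 = 124248269/161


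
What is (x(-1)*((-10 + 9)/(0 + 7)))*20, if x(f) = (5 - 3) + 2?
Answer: -80/7 ≈ -11.429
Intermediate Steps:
x(f) = 4 (x(f) = 2 + 2 = 4)
(x(-1)*((-10 + 9)/(0 + 7)))*20 = (4*((-10 + 9)/(0 + 7)))*20 = (4*(-1/7))*20 = (4*(-1*⅐))*20 = (4*(-⅐))*20 = -4/7*20 = -80/7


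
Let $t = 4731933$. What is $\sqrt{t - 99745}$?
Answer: $2 \sqrt{1158047} \approx 2152.3$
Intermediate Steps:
$\sqrt{t - 99745} = \sqrt{4731933 - 99745} = \sqrt{4632188} = 2 \sqrt{1158047}$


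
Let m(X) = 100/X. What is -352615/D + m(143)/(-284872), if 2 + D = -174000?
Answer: 897772041240/443016661087 ≈ 2.0265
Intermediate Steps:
D = -174002 (D = -2 - 174000 = -174002)
-352615/D + m(143)/(-284872) = -352615/(-174002) + (100/143)/(-284872) = -352615*(-1/174002) + (100*(1/143))*(-1/284872) = 352615/174002 + (100/143)*(-1/284872) = 352615/174002 - 25/10184174 = 897772041240/443016661087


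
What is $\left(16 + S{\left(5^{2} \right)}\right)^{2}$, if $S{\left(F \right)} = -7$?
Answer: $81$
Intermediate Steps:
$\left(16 + S{\left(5^{2} \right)}\right)^{2} = \left(16 - 7\right)^{2} = 9^{2} = 81$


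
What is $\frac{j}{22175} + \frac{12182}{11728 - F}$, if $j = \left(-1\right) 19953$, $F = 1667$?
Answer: $\frac{69388717}{223102675} \approx 0.31102$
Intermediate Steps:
$j = -19953$
$\frac{j}{22175} + \frac{12182}{11728 - F} = - \frac{19953}{22175} + \frac{12182}{11728 - 1667} = \left(-19953\right) \frac{1}{22175} + \frac{12182}{11728 - 1667} = - \frac{19953}{22175} + \frac{12182}{10061} = \frac{69388717}{223102675}$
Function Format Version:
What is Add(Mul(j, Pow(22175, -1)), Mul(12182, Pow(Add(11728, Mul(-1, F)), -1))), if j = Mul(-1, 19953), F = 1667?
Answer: Rational(69388717, 223102675) ≈ 0.31102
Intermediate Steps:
j = -19953
Add(Mul(j, Pow(22175, -1)), Mul(12182, Pow(Add(11728, Mul(-1, F)), -1))) = Add(Mul(-19953, Pow(22175, -1)), Mul(12182, Pow(Add(11728, Mul(-1, 1667)), -1))) = Add(Mul(-19953, Rational(1, 22175)), Mul(12182, Pow(Add(11728, -1667), -1))) = Add(Rational(-19953, 22175), Mul(12182, Pow(10061, -1))) = Add(Rational(-19953, 22175), Mul(12182, Rational(1, 10061))) = Add(Rational(-19953, 22175), Rational(12182, 10061)) = Rational(69388717, 223102675)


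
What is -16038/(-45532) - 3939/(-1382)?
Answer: 25189383/7865653 ≈ 3.2025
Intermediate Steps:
-16038/(-45532) - 3939/(-1382) = -16038*(-1/45532) - 3939*(-1/1382) = 8019/22766 + 3939/1382 = 25189383/7865653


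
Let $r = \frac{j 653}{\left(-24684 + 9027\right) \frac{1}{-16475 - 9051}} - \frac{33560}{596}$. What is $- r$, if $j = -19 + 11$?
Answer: $\frac{20000188006}{2332893} \approx 8573.1$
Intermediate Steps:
$j = -8$
$r = - \frac{20000188006}{2332893}$ ($r = \frac{\left(-8\right) 653}{\left(-24684 + 9027\right) \frac{1}{-16475 - 9051}} - \frac{33560}{596} = - \frac{5224}{\left(-15657\right) \frac{1}{-25526}} - \frac{8390}{149} = - \frac{5224}{\left(-15657\right) \left(- \frac{1}{25526}\right)} - \frac{8390}{149} = - \frac{5224}{\frac{15657}{25526}} - \frac{8390}{149} = \left(-5224\right) \frac{25526}{15657} - \frac{8390}{149} = - \frac{133347824}{15657} - \frac{8390}{149} = - \frac{20000188006}{2332893} \approx -8573.1$)
$- r = \left(-1\right) \left(- \frac{20000188006}{2332893}\right) = \frac{20000188006}{2332893}$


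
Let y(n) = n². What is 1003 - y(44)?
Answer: -933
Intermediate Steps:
1003 - y(44) = 1003 - 1*44² = 1003 - 1*1936 = 1003 - 1936 = -933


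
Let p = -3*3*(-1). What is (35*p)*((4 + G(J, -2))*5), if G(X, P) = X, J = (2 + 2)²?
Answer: 31500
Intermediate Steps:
J = 16 (J = 4² = 16)
p = 9 (p = -9*(-1) = 9)
(35*p)*((4 + G(J, -2))*5) = (35*9)*((4 + 16)*5) = 315*(20*5) = 315*100 = 31500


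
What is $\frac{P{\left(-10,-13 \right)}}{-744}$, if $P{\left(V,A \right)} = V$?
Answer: $\frac{5}{372} \approx 0.013441$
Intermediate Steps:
$\frac{P{\left(-10,-13 \right)}}{-744} = \frac{1}{-744} \left(-10\right) = \left(- \frac{1}{744}\right) \left(-10\right) = \frac{5}{372}$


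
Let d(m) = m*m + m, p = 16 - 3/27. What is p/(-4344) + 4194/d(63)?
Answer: 1134667/1094688 ≈ 1.0365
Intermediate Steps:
p = 143/9 (p = 16 + (1/27)*(-3) = 16 - ⅑ = 143/9 ≈ 15.889)
d(m) = m + m² (d(m) = m² + m = m + m²)
p/(-4344) + 4194/d(63) = (143/9)/(-4344) + 4194/((63*(1 + 63))) = (143/9)*(-1/4344) + 4194/((63*64)) = -143/39096 + 4194/4032 = -143/39096 + 4194*(1/4032) = -143/39096 + 233/224 = 1134667/1094688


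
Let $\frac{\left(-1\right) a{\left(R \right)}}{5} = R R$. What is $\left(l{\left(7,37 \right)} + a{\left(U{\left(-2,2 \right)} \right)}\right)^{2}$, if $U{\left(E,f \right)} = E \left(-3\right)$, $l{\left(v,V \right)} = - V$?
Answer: $47089$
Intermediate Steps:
$U{\left(E,f \right)} = - 3 E$
$a{\left(R \right)} = - 5 R^{2}$ ($a{\left(R \right)} = - 5 R R = - 5 R^{2}$)
$\left(l{\left(7,37 \right)} + a{\left(U{\left(-2,2 \right)} \right)}\right)^{2} = \left(\left(-1\right) 37 - 5 \left(\left(-3\right) \left(-2\right)\right)^{2}\right)^{2} = \left(-37 - 5 \cdot 6^{2}\right)^{2} = \left(-37 - 180\right)^{2} = \left(-217\right)^{2} = 47089$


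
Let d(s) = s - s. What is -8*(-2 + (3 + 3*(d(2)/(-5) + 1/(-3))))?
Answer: 0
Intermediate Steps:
d(s) = 0
-8*(-2 + (3 + 3*(d(2)/(-5) + 1/(-3)))) = -8*(-2 + (3 + 3*(0/(-5) + 1/(-3)))) = -8*(-2 + (3 + 3*(0*(-⅕) + 1*(-⅓)))) = -8*(-2 + (3 + 3*(0 - ⅓))) = -8*(-2 + (3 + 3*(-⅓))) = -8*(-2 + (3 - 1)) = -8*(-2 + 2) = -8*0 = 0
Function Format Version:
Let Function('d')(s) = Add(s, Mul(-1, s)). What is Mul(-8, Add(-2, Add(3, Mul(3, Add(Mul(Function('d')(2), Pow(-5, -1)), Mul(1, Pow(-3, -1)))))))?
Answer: 0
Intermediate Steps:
Function('d')(s) = 0
Mul(-8, Add(-2, Add(3, Mul(3, Add(Mul(Function('d')(2), Pow(-5, -1)), Mul(1, Pow(-3, -1))))))) = Mul(-8, Add(-2, Add(3, Mul(3, Add(Mul(0, Pow(-5, -1)), Mul(1, Pow(-3, -1))))))) = Mul(-8, Add(-2, Add(3, Mul(3, Add(Mul(0, Rational(-1, 5)), Mul(1, Rational(-1, 3))))))) = Mul(-8, Add(-2, Add(3, Mul(3, Add(0, Rational(-1, 3)))))) = Mul(-8, Add(-2, Add(3, Mul(3, Rational(-1, 3))))) = Mul(-8, Add(-2, Add(3, -1))) = Mul(-8, Add(-2, 2)) = Mul(-8, 0) = 0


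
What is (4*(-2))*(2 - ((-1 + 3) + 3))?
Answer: 24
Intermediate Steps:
(4*(-2))*(2 - ((-1 + 3) + 3)) = -8*(2 - (2 + 3)) = -8*(2 - 1*5) = -8*(2 - 5) = -8*(-3) = 24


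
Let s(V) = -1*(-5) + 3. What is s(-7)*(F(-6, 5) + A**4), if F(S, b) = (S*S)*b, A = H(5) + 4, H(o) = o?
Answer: 53928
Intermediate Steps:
s(V) = 8 (s(V) = 5 + 3 = 8)
A = 9 (A = 5 + 4 = 9)
F(S, b) = b*S**2 (F(S, b) = S**2*b = b*S**2)
s(-7)*(F(-6, 5) + A**4) = 8*(5*(-6)**2 + 9**4) = 8*(5*36 + 6561) = 8*(180 + 6561) = 8*6741 = 53928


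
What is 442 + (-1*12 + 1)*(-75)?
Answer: 1267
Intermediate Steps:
442 + (-1*12 + 1)*(-75) = 442 + (-12 + 1)*(-75) = 442 - 11*(-75) = 442 + 825 = 1267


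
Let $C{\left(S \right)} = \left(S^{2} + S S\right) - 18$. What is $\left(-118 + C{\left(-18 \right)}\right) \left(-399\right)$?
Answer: $-204288$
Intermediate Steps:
$C{\left(S \right)} = -18 + 2 S^{2}$ ($C{\left(S \right)} = \left(S^{2} + S^{2}\right) - 18 = 2 S^{2} - 18 = -18 + 2 S^{2}$)
$\left(-118 + C{\left(-18 \right)}\right) \left(-399\right) = \left(-118 - \left(18 - 2 \left(-18\right)^{2}\right)\right) \left(-399\right) = \left(-118 + \left(-18 + 2 \cdot 324\right)\right) \left(-399\right) = \left(-118 + \left(-18 + 648\right)\right) \left(-399\right) = \left(-118 + 630\right) \left(-399\right) = 512 \left(-399\right) = -204288$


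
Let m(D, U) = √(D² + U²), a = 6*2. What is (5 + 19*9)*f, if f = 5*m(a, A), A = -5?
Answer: 11440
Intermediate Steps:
a = 12
f = 65 (f = 5*√(12² + (-5)²) = 5*√(144 + 25) = 5*√169 = 5*13 = 65)
(5 + 19*9)*f = (5 + 19*9)*65 = (5 + 171)*65 = 176*65 = 11440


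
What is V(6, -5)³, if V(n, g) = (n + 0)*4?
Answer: 13824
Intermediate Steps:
V(n, g) = 4*n (V(n, g) = n*4 = 4*n)
V(6, -5)³ = (4*6)³ = 24³ = 13824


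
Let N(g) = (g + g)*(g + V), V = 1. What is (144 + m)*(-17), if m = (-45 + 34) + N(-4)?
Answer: -2669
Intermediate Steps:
N(g) = 2*g*(1 + g) (N(g) = (g + g)*(g + 1) = (2*g)*(1 + g) = 2*g*(1 + g))
m = 13 (m = (-45 + 34) + 2*(-4)*(1 - 4) = -11 + 2*(-4)*(-3) = -11 + 24 = 13)
(144 + m)*(-17) = (144 + 13)*(-17) = 157*(-17) = -2669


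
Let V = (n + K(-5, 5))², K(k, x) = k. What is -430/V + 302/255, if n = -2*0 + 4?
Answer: -109348/255 ≈ -428.82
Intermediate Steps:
n = 4 (n = 0 + 4 = 4)
V = 1 (V = (4 - 5)² = (-1)² = 1)
-430/V + 302/255 = -430/1 + 302/255 = -430*1 + 302*(1/255) = -430 + 302/255 = -109348/255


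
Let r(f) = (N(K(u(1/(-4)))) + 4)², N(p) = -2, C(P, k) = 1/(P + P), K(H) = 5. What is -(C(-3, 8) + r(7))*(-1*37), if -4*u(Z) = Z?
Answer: 851/6 ≈ 141.83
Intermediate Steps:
u(Z) = -Z/4
C(P, k) = 1/(2*P)
r(f) = 4 (r(f) = (-2 + 4)² = 2² = 4)
-(C(-3, 8) + r(7))*(-1*37) = -((½)/(-3) + 4)*(-1*37) = -((½)*(-⅓) + 4)*(-37) = -(-⅙ + 4)*(-37) = -23*(-37)/6 = -1*(-851/6) = 851/6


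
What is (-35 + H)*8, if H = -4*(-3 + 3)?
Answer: -280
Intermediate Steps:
H = 0 (H = -4*0 = 0)
(-35 + H)*8 = (-35 + 0)*8 = -35*8 = -280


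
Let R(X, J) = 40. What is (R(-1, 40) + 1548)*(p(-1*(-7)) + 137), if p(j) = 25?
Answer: 257256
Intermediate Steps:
(R(-1, 40) + 1548)*(p(-1*(-7)) + 137) = (40 + 1548)*(25 + 137) = 1588*162 = 257256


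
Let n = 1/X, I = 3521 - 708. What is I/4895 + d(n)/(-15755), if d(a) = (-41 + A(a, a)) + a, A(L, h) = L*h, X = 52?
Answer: 24076099121/41706888080 ≈ 0.57727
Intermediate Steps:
I = 2813
n = 1/52 ≈ 0.019231
d(a) = -41 + a + a² (d(a) = (-41 + a*a) + a = (-41 + a²) + a = -41 + a + a²)
I/4895 + d(n)/(-15755) = 2813/4895 + (-41 + 1/52 + (1/52)²)/(-15755) = 2813*(1/4895) + (-41 + 1/52 + 1/2704)*(-1/15755) = 2813/4895 - 110811/2704*(-1/15755) = 2813/4895 + 110811/42601520 = 24076099121/41706888080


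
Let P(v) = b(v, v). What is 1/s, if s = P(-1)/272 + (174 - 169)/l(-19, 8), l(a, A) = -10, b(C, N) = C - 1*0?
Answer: -272/137 ≈ -1.9854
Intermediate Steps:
b(C, N) = C (b(C, N) = C + 0 = C)
P(v) = v
s = -137/272 (s = -1/272 + (174 - 169)/(-10) = -1*1/272 + 5*(-⅒) = -1/272 - ½ = -137/272 ≈ -0.50368)
1/s = 1/(-137/272) = -272/137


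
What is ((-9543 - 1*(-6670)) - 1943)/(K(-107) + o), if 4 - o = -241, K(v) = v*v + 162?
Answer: -301/741 ≈ -0.40621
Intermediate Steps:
K(v) = 162 + v**2 (K(v) = v**2 + 162 = 162 + v**2)
o = 245 (o = 4 - 1*(-241) = 4 + 241 = 245)
((-9543 - 1*(-6670)) - 1943)/(K(-107) + o) = ((-9543 - 1*(-6670)) - 1943)/((162 + (-107)**2) + 245) = ((-9543 + 6670) - 1943)/((162 + 11449) + 245) = (-2873 - 1943)/(11611 + 245) = -4816/11856 = -4816*1/11856 = -301/741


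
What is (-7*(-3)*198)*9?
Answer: 37422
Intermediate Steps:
(-7*(-3)*198)*9 = (21*198)*9 = 4158*9 = 37422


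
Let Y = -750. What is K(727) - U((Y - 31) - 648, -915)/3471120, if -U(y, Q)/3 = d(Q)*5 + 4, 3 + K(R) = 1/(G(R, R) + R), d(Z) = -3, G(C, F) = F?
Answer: -2522933717/841168080 ≈ -2.9993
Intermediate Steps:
K(R) = -3 + 1/(2*R) (K(R) = -3 + 1/(R + R) = -3 + 1/(2*R))
U(y, Q) = 33 (U(y, Q) = -3*(-3*5 + 4) = -3*(-15 + 4) = -3*(-11) = 33)
K(727) - U((Y - 31) - 648, -915)/3471120 = (-3 + (½)/727) - 33/3471120 = (-3 + (½)*(1/727)) - 33/3471120 = (-3 + 1/1454) - 1*11/1157040 = -4361/1454 - 11/1157040 = -2522933717/841168080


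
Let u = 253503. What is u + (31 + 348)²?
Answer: 397144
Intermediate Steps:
u + (31 + 348)² = 253503 + (31 + 348)² = 253503 + 379² = 253503 + 143641 = 397144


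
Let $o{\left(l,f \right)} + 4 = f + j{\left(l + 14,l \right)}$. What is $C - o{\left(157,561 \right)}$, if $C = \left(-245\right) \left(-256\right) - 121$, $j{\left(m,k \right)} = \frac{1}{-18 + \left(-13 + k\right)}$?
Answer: $\frac{7817291}{126} \approx 62042.0$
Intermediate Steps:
$j{\left(m,k \right)} = \frac{1}{-31 + k}$
$o{\left(l,f \right)} = -4 + f + \frac{1}{-31 + l}$ ($o{\left(l,f \right)} = -4 + \left(f + \frac{1}{-31 + l}\right) = -4 + f + \frac{1}{-31 + l}$)
$C = 62599$ ($C = 62720 - 121 = 62599$)
$C - o{\left(157,561 \right)} = 62599 - \frac{1 + \left(-31 + 157\right) \left(-4 + 561\right)}{-31 + 157} = 62599 - \frac{1 + 126 \cdot 557}{126} = 62599 - \frac{1 + 70182}{126} = 62599 - \frac{1}{126} \cdot 70183 = 62599 - \frac{70183}{126} = \frac{7817291}{126}$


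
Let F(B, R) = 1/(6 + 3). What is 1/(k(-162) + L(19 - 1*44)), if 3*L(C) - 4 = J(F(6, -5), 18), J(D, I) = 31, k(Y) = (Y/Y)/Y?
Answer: 162/1889 ≈ 0.085760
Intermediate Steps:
F(B, R) = ⅑ (F(B, R) = 1/9 = ⅑)
k(Y) = 1/Y
L(C) = 35/3 (L(C) = 4/3 + (⅓)*31 = 4/3 + 31/3 = 35/3)
1/(k(-162) + L(19 - 1*44)) = 1/(1/(-162) + 35/3) = 1/(-1/162 + 35/3) = 1/(1889/162) = 162/1889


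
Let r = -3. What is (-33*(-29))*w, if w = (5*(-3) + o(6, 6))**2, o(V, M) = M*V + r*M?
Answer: 8613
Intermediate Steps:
o(V, M) = -3*M + M*V (o(V, M) = M*V - 3*M = -3*M + M*V)
w = 9 (w = (5*(-3) + 6*(-3 + 6))**2 = (-15 + 6*3)**2 = (-15 + 18)**2 = 3**2 = 9)
(-33*(-29))*w = -33*(-29)*9 = 957*9 = 8613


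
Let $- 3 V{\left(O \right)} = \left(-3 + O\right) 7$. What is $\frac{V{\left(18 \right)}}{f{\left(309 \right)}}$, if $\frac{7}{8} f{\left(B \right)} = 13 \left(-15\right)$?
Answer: $\frac{49}{312} \approx 0.15705$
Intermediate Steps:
$f{\left(B \right)} = - \frac{1560}{7}$ ($f{\left(B \right)} = \frac{8 \cdot 13 \left(-15\right)}{7} = \frac{8}{7} \left(-195\right) = - \frac{1560}{7}$)
$V{\left(O \right)} = 7 - \frac{7 O}{3}$ ($V{\left(O \right)} = - \frac{\left(-3 + O\right) 7}{3} = - \frac{-21 + 7 O}{3} = 7 - \frac{7 O}{3}$)
$\frac{V{\left(18 \right)}}{f{\left(309 \right)}} = \frac{7 - 42}{- \frac{1560}{7}} = \left(7 - 42\right) \left(- \frac{7}{1560}\right) = \left(-35\right) \left(- \frac{7}{1560}\right) = \frac{49}{312}$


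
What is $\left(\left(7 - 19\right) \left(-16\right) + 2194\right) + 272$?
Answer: $2658$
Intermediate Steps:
$\left(\left(7 - 19\right) \left(-16\right) + 2194\right) + 272 = \left(\left(-12\right) \left(-16\right) + 2194\right) + 272 = \left(192 + 2194\right) + 272 = 2386 + 272 = 2658$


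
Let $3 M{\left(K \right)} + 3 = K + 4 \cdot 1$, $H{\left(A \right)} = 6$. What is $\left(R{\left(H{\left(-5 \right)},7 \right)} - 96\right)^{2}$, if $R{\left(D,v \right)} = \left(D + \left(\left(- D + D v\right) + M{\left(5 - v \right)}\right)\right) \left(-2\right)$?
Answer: $\frac{289444}{9} \approx 32160.0$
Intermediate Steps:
$M{\left(K \right)} = \frac{1}{3} + \frac{K}{3}$ ($M{\left(K \right)} = -1 + \frac{K + 4 \cdot 1}{3} = -1 + \frac{K + 4}{3} = -1 + \frac{4 + K}{3} = -1 + \left(\frac{4}{3} + \frac{K}{3}\right) = \frac{1}{3} + \frac{K}{3}$)
$R{\left(D,v \right)} = -4 + \frac{2 v}{3} - 2 D v$ ($R{\left(D,v \right)} = \left(D + \left(\left(- D + D v\right) + \left(\frac{1}{3} + \frac{5 - v}{3}\right)\right)\right) \left(-2\right) = \left(D + \left(\left(- D + D v\right) + \left(\frac{1}{3} - \left(- \frac{5}{3} + \frac{v}{3}\right)\right)\right)\right) \left(-2\right) = \left(D - \left(-2 + D + \frac{v}{3} - D v\right)\right) \left(-2\right) = \left(D + \left(2 - D - \frac{v}{3} + D v\right)\right) \left(-2\right) = \left(2 - \frac{v}{3} + D v\right) \left(-2\right) = -4 + \frac{2 v}{3} - 2 D v$)
$\left(R{\left(H{\left(-5 \right)},7 \right)} - 96\right)^{2} = \left(\left(-4 + \frac{2}{3} \cdot 7 - 12 \cdot 7\right) - 96\right)^{2} = \left(\left(-4 + \frac{14}{3} - 84\right) - 96\right)^{2} = \left(- \frac{250}{3} - 96\right)^{2} = \left(- \frac{538}{3}\right)^{2} = \frac{289444}{9}$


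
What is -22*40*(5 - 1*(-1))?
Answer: -5280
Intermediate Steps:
-22*40*(5 - 1*(-1)) = -880*(5 + 1) = -880*6 = -1*5280 = -5280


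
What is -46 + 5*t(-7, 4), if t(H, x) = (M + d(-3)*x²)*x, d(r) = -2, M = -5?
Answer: -786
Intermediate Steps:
t(H, x) = x*(-5 - 2*x²) (t(H, x) = (-5 - 2*x²)*x = x*(-5 - 2*x²))
-46 + 5*t(-7, 4) = -46 + 5*(4*(-5 - 2*4²)) = -46 + 5*(4*(-5 - 2*16)) = -46 + 5*(4*(-5 - 32)) = -46 + 5*(4*(-37)) = -46 + 5*(-148) = -46 - 740 = -786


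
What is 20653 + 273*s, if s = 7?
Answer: 22564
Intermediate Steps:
20653 + 273*s = 20653 + 273*7 = 20653 + 1911 = 22564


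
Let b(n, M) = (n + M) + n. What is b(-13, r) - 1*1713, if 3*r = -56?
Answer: -5273/3 ≈ -1757.7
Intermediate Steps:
r = -56/3 (r = (⅓)*(-56) = -56/3 ≈ -18.667)
b(n, M) = M + 2*n (b(n, M) = (M + n) + n = M + 2*n)
b(-13, r) - 1*1713 = (-56/3 + 2*(-13)) - 1*1713 = (-56/3 - 26) - 1713 = -134/3 - 1713 = -5273/3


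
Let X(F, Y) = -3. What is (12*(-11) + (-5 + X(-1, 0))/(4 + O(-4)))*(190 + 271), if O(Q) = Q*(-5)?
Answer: -183017/3 ≈ -61006.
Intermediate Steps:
O(Q) = -5*Q
(12*(-11) + (-5 + X(-1, 0))/(4 + O(-4)))*(190 + 271) = (12*(-11) + (-5 - 3)/(4 - 5*(-4)))*(190 + 271) = (-132 - 8/(4 + 20))*461 = (-132 - 8/24)*461 = (-132 - 8*1/24)*461 = (-132 - 1/3)*461 = -397/3*461 = -183017/3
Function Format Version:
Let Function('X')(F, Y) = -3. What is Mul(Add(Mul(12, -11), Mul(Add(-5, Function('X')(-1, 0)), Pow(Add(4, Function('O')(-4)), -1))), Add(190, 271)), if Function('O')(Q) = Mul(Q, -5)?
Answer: Rational(-183017, 3) ≈ -61006.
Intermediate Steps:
Function('O')(Q) = Mul(-5, Q)
Mul(Add(Mul(12, -11), Mul(Add(-5, Function('X')(-1, 0)), Pow(Add(4, Function('O')(-4)), -1))), Add(190, 271)) = Mul(Add(Mul(12, -11), Mul(Add(-5, -3), Pow(Add(4, Mul(-5, -4)), -1))), Add(190, 271)) = Mul(Add(-132, Mul(-8, Pow(Add(4, 20), -1))), 461) = Mul(Add(-132, Mul(-8, Pow(24, -1))), 461) = Mul(Add(-132, Mul(-8, Rational(1, 24))), 461) = Mul(Add(-132, Rational(-1, 3)), 461) = Mul(Rational(-397, 3), 461) = Rational(-183017, 3)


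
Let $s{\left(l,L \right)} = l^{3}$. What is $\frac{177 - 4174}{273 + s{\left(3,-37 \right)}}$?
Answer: $- \frac{3997}{300} \approx -13.323$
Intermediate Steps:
$\frac{177 - 4174}{273 + s{\left(3,-37 \right)}} = \frac{177 - 4174}{273 + 3^{3}} = - \frac{3997}{273 + 27} = - \frac{3997}{300}$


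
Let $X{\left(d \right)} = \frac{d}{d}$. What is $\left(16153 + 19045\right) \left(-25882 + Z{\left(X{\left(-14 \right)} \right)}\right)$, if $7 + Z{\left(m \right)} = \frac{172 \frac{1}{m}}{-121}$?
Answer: $- \frac{110266217718}{121} \approx -9.1129 \cdot 10^{8}$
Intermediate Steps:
$X{\left(d \right)} = 1$
$Z{\left(m \right)} = -7 - \frac{172}{121 m}$ ($Z{\left(m \right)} = -7 + \frac{172 \frac{1}{m}}{-121} = -7 + \frac{172}{m} \left(- \frac{1}{121}\right) = -7 - \frac{172}{121 m}$)
$\left(16153 + 19045\right) \left(-25882 + Z{\left(X{\left(-14 \right)} \right)}\right) = \left(16153 + 19045\right) \left(-25882 - \left(7 + \frac{172}{121 \cdot 1}\right)\right) = 35198 \left(-25882 - \frac{1019}{121}\right) = 35198 \left(- \frac{3132741}{121}\right) = - \frac{110266217718}{121}$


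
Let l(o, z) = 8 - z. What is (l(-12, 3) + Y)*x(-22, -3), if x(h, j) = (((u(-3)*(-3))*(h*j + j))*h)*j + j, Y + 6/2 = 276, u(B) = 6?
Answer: -20807466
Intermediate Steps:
Y = 273 (Y = -3 + 276 = 273)
x(h, j) = j + h*j*(-18*j - 18*h*j) (x(h, j) = (((6*(-3))*(h*j + j))*h)*j + j = ((-18*(j + h*j))*h)*j + j = ((-18*j - 18*h*j)*h)*j + j = (h*(-18*j - 18*h*j))*j + j = h*j*(-18*j - 18*h*j) + j = j + h*j*(-18*j - 18*h*j))
(l(-12, 3) + Y)*x(-22, -3) = ((8 - 1*3) + 273)*(-3*(1 - 18*(-22)*(-3) - 18*(-3)*(-22)**2)) = ((8 - 3) + 273)*(-3*(1 - 1188 - 18*(-3)*484)) = (5 + 273)*(-3*(1 - 1188 + 26136)) = 278*(-3*24949) = 278*(-74847) = -20807466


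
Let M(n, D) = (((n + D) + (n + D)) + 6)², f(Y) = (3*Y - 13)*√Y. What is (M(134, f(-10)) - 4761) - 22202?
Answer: -25847 - 47128*I*√10 ≈ -25847.0 - 1.4903e+5*I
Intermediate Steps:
f(Y) = √Y*(-13 + 3*Y) (f(Y) = (-13 + 3*Y)*√Y = √Y*(-13 + 3*Y))
M(n, D) = (6 + 2*D + 2*n)² (M(n, D) = (((D + n) + (D + n)) + 6)² = ((2*D + 2*n) + 6)² = (6 + 2*D + 2*n)²)
(M(134, f(-10)) - 4761) - 22202 = (4*(3 + √(-10)*(-13 + 3*(-10)) + 134)² - 4761) - 22202 = (4*(3 + (I*√10)*(-13 - 30) + 134)² - 4761) - 22202 = (4*(3 + (I*√10)*(-43) + 134)² - 4761) - 22202 = (4*(3 - 43*I*√10 + 134)² - 4761) - 22202 = (4*(137 - 43*I*√10)² - 4761) - 22202 = (-4761 + 4*(137 - 43*I*√10)²) - 22202 = -26963 + 4*(137 - 43*I*√10)²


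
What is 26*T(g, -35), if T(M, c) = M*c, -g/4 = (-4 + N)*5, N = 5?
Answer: 18200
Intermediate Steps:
g = -20 (g = -4*(-4 + 5)*5 = -4*5 = -20)
26*T(g, -35) = 26*(-20*(-35)) = 26*700 = 18200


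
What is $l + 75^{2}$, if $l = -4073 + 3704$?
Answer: $5256$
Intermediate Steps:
$l = -369$
$l + 75^{2} = -369 + 75^{2} = -369 + 5625 = 5256$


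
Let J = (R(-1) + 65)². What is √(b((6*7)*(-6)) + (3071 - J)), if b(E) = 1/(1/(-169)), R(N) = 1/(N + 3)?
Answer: 3*I*√617/2 ≈ 37.259*I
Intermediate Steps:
R(N) = 1/(3 + N)
J = 17161/4 (J = (1/(3 - 1) + 65)² = (1/2 + 65)² = (½ + 65)² = (131/2)² = 17161/4 ≈ 4290.3)
b(E) = -169 (b(E) = 1/(-1/169) = -169)
√(b((6*7)*(-6)) + (3071 - J)) = √(-169 + (3071 - 1*17161/4)) = √(-169 + (3071 - 17161/4)) = √(-169 - 4877/4) = √(-5553/4) = 3*I*√617/2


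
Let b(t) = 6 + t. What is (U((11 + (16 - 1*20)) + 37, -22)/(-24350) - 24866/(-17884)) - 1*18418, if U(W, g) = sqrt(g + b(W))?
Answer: -164681323/8942 - sqrt(7)/12175 ≈ -18417.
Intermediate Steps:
U(W, g) = sqrt(6 + W + g) (U(W, g) = sqrt(g + (6 + W)) = sqrt(6 + W + g))
(U((11 + (16 - 1*20)) + 37, -22)/(-24350) - 24866/(-17884)) - 1*18418 = (sqrt(6 + ((11 + (16 - 1*20)) + 37) - 22)/(-24350) - 24866/(-17884)) - 1*18418 = (sqrt(6 + ((11 + (16 - 20)) + 37) - 22)*(-1/24350) - 24866*(-1/17884)) - 18418 = (sqrt(6 + ((11 - 4) + 37) - 22)*(-1/24350) + 12433/8942) - 18418 = (sqrt(6 + (7 + 37) - 22)*(-1/24350) + 12433/8942) - 18418 = (sqrt(6 + 44 - 22)*(-1/24350) + 12433/8942) - 18418 = (sqrt(28)*(-1/24350) + 12433/8942) - 18418 = ((2*sqrt(7))*(-1/24350) + 12433/8942) - 18418 = (-sqrt(7)/12175 + 12433/8942) - 18418 = (12433/8942 - sqrt(7)/12175) - 18418 = -164681323/8942 - sqrt(7)/12175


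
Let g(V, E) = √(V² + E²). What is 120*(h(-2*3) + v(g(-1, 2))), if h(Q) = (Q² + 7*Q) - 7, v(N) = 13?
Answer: 0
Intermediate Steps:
g(V, E) = √(E² + V²)
h(Q) = -7 + Q² + 7*Q
120*(h(-2*3) + v(g(-1, 2))) = 120*((-7 + (-2*3)² + 7*(-2*3)) + 13) = 120*((-7 + (-6)² + 7*(-6)) + 13) = 120*((-7 + 36 - 42) + 13) = 120*(-13 + 13) = 120*0 = 0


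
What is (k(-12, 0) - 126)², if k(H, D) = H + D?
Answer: 19044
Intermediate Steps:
k(H, D) = D + H
(k(-12, 0) - 126)² = ((0 - 12) - 126)² = (-12 - 126)² = (-138)² = 19044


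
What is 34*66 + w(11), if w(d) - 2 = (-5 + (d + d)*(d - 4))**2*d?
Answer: 246457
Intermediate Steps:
w(d) = 2 + d*(-5 + 2*d*(-4 + d))**2 (w(d) = 2 + (-5 + (d + d)*(d - 4))**2*d = 2 + (-5 + (2*d)*(-4 + d))**2*d = 2 + (-5 + 2*d*(-4 + d))**2*d = 2 + d*(-5 + 2*d*(-4 + d))**2)
34*66 + w(11) = 34*66 + (2 + 11*(5 - 2*11**2 + 8*11)**2) = 2244 + (2 + 11*(5 - 2*121 + 88)**2) = 2244 + (2 + 11*(5 - 242 + 88)**2) = 2244 + (2 + 11*(-149)**2) = 2244 + (2 + 11*22201) = 2244 + (2 + 244211) = 2244 + 244213 = 246457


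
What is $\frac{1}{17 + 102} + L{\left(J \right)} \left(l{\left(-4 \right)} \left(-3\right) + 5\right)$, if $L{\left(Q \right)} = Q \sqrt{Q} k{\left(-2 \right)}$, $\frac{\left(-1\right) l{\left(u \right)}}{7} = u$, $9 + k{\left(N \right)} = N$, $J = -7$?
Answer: $\frac{1}{119} - 6083 i \sqrt{7} \approx 0.0084034 - 16094.0 i$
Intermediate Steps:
$k{\left(N \right)} = -9 + N$
$l{\left(u \right)} = - 7 u$
$L{\left(Q \right)} = - 11 Q^{\frac{3}{2}}$ ($L{\left(Q \right)} = Q \sqrt{Q} \left(-9 - 2\right) = Q^{\frac{3}{2}} \left(-11\right) = - 11 Q^{\frac{3}{2}}$)
$\frac{1}{17 + 102} + L{\left(J \right)} \left(l{\left(-4 \right)} \left(-3\right) + 5\right) = \frac{1}{17 + 102} + - 11 \left(-7\right)^{\frac{3}{2}} \left(\left(-7\right) \left(-4\right) \left(-3\right) + 5\right) = \frac{1}{119} + - 11 \left(- 7 i \sqrt{7}\right) \left(28 \left(-3\right) + 5\right) = \frac{1}{119} + 77 i \sqrt{7} \left(-84 + 5\right) = \frac{1}{119} + 77 i \sqrt{7} \left(-79\right) = \frac{1}{119} - 6083 i \sqrt{7}$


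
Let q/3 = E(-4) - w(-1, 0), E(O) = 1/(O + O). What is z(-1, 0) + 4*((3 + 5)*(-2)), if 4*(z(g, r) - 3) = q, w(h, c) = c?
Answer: -1955/32 ≈ -61.094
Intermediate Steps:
E(O) = 1/(2*O)
q = -3/8 (q = 3*((½)/(-4) - 1*0) = 3*((½)*(-¼) + 0) = 3*(-⅛ + 0) = 3*(-⅛) = -3/8 ≈ -0.37500)
z(g, r) = 93/32 (z(g, r) = 3 + (¼)*(-3/8) = 3 - 3/32 = 93/32)
z(-1, 0) + 4*((3 + 5)*(-2)) = 93/32 + 4*((3 + 5)*(-2)) = 93/32 + 4*(8*(-2)) = 93/32 + 4*(-16) = 93/32 - 64 = -1955/32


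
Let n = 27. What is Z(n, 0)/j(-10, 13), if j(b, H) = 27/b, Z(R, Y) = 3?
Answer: -10/9 ≈ -1.1111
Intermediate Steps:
Z(n, 0)/j(-10, 13) = 3/((27/(-10))) = 3/((27*(-1/10))) = 3/(-27/10) = 3*(-10/27) = -10/9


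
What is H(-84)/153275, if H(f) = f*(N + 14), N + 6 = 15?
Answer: -1932/153275 ≈ -0.012605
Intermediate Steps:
N = 9 (N = -6 + 15 = 9)
H(f) = 23*f (H(f) = f*(9 + 14) = f*23 = 23*f)
H(-84)/153275 = (23*(-84))/153275 = -1932*1/153275 = -1932/153275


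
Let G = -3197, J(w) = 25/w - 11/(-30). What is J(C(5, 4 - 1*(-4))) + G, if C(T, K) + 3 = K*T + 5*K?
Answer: -7383473/2310 ≈ -3196.3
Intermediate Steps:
C(T, K) = -3 + 5*K + K*T (C(T, K) = -3 + (K*T + 5*K) = -3 + (5*K + K*T) = -3 + 5*K + K*T)
J(w) = 11/30 + 25/w (J(w) = 25/w - 11*(-1/30) = 25/w + 11/30 = 11/30 + 25/w)
J(C(5, 4 - 1*(-4))) + G = (11/30 + 25/(-3 + 5*(4 - 1*(-4)) + (4 - 1*(-4))*5)) - 3197 = (11/30 + 25/(-3 + 5*(4 + 4) + (4 + 4)*5)) - 3197 = (11/30 + 25/(-3 + 5*8 + 8*5)) - 3197 = (11/30 + 25/(-3 + 40 + 40)) - 3197 = (11/30 + 25/77) - 3197 = 1597/2310 - 3197 = -7383473/2310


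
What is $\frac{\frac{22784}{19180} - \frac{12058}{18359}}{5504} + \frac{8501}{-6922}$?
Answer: $- \frac{1029655534991483}{838470258324160} \approx -1.228$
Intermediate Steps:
$\frac{\frac{22784}{19180} - \frac{12058}{18359}}{5504} + \frac{8501}{-6922} = \left(22784 \cdot \frac{1}{19180} - \frac{12058}{18359}\right) \frac{1}{5504} + 8501 \left(- \frac{1}{6922}\right) = \left(\frac{5696}{4795} - \frac{12058}{18359}\right) \frac{1}{5504} - \frac{8501}{6922} = \frac{46754754}{88031405} \cdot \frac{1}{5504} - \frac{8501}{6922} = \frac{23377377}{242262426560} - \frac{8501}{6922} = - \frac{1029655534991483}{838470258324160}$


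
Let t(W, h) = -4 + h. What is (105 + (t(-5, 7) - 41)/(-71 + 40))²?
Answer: 10843849/961 ≈ 11284.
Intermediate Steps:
(105 + (t(-5, 7) - 41)/(-71 + 40))² = (105 + ((-4 + 7) - 41)/(-71 + 40))² = (105 + (3 - 41)/(-31))² = (105 - 38*(-1/31))² = (105 + 38/31)² = (3293/31)² = 10843849/961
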